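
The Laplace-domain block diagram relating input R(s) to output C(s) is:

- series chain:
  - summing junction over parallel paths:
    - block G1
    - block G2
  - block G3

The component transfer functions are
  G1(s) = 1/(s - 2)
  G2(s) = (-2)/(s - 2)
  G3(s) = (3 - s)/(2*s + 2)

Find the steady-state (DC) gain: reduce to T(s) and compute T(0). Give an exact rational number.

First reduce the diagram to T(s).

(1) parallel reduction of G1, G2 -> (-1)/(s - 2)
(2) reduce the series chain (G1+G2), G3 -> (s - 3)/(2*s^2 - 2*s - 4)
Step 2 gives the overall T(s). Then T(0) = -3/(-4) = 3/4.

Answer: 3/4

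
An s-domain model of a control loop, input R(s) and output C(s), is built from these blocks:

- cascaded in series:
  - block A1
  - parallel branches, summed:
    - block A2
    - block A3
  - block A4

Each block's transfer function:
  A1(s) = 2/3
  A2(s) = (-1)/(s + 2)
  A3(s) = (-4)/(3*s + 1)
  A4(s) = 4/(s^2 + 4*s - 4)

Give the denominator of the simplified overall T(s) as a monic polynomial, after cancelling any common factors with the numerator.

[1] reduce the parallel group A2, A3 -> (-7*s - 9)/(3*s^2 + 7*s + 2)
[2] reduce the series chain A1, (A2+A3), A4 -> (-56*s - 72)/(9*s^4 + 57*s^3 + 54*s^2 - 60*s - 24)
Step 2 gives the fully reduced T(s), with no common factor left to cancel. The denominator's leading coefficient is 9, so divide each of its coefficients by 9 to get the monic form.

Answer: s^4 + 19*s^3/3 + 6*s^2 - 20*s/3 - 8/3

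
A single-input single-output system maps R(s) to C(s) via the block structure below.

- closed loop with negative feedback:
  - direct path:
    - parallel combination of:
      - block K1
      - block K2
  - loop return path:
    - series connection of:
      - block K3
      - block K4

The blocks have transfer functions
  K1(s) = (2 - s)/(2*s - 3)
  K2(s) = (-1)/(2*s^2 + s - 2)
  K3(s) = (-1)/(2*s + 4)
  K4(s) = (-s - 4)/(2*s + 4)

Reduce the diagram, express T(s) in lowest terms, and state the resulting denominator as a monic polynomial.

The answer is s^5 + 23*s^4/8 - 33*s^3/16 - 69*s^2/8 - 9*s/16 + 23/4.

Reasoning:
(1) combine K1, K2 in parallel: (-2*s^3 + 3*s^2 + 2*s - 1)/(4*s^3 - 4*s^2 - 7*s + 6)
(2) series reduction of K3, K4: (s + 4)/(4*s^2 + 16*s + 16)
(3) collapse the loop ((K1+K2) forward, (K3*K4) return): (-8*s^5 - 20*s^4 + 24*s^3 + 76*s^2 + 16*s - 16)/(16*s^5 + 46*s^4 - 33*s^3 - 138*s^2 - 9*s + 92)
The result of step 3 is T(s) in lowest terms. Its denominator has leading coefficient 16; dividing the denominator through by 16 makes it monic.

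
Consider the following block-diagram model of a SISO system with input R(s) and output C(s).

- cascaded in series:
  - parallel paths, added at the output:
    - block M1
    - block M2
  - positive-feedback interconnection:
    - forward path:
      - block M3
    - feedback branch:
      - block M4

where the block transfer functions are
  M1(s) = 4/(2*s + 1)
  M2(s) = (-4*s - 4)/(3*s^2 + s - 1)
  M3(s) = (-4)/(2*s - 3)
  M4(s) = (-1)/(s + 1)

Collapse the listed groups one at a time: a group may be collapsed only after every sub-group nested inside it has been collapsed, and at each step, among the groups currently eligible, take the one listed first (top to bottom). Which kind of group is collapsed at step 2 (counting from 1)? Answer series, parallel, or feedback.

[1] parallel reduction of M1, M2
[2] reduce the feedback loop with forward M3 and return M4
[3] reduce the series chain (M1+M2), [M3/(1-M3*M4)]
Step 2 collapses a feedback group.

Answer: feedback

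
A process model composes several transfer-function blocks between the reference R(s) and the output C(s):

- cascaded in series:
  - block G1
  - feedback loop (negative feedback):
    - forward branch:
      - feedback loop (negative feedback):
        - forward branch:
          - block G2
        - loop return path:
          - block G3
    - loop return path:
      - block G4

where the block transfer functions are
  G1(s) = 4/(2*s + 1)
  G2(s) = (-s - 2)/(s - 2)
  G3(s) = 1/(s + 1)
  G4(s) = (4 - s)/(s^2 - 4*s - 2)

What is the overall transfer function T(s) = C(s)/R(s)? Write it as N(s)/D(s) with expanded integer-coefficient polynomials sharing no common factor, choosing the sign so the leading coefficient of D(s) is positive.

(1) apply the feedback formula to G2, G3: (-s^2 - 3*s - 2)/(s^2 - 2*s - 4)
(2) reduce the feedback loop with forward [G2/(1+G2*G3)] and return G4: (-s^4 + s^3 + 12*s^2 + 14*s + 4)/(s^4 - 5*s^3 + s^2 + 10*s)
(3) series reduction of G1, [[G2/(1+G2*G3)]/(1+[G2/(1+G2*G3)]*G4)]: this yields T(s), and no further normalization is needed

Therefore the answer is (-4*s^4 + 4*s^3 + 48*s^2 + 56*s + 16)/(2*s^5 - 9*s^4 - 3*s^3 + 21*s^2 + 10*s).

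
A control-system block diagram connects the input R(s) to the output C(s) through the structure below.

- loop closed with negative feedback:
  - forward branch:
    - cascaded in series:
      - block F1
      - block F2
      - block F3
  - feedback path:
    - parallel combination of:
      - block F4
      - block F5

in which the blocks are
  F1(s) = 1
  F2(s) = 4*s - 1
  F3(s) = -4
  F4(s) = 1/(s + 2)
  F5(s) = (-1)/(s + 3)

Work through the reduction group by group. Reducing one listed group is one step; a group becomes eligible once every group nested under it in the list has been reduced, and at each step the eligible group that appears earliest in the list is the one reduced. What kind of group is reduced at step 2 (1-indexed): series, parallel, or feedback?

(1) series reduction of F1, F2, F3
(2) combine F4, F5 in parallel
(3) reduce the feedback loop with forward (F1*F2*F3) and return (F4+F5)
Step 2: parallel.

Final answer: parallel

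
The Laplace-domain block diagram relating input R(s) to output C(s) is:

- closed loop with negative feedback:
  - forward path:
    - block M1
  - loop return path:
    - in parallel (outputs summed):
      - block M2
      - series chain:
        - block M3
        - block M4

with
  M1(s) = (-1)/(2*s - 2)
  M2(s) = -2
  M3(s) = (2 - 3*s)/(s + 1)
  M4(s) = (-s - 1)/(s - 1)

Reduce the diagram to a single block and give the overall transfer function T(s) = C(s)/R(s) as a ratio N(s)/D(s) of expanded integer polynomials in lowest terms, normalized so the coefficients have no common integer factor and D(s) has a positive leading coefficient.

Reducing step by step:

(1) reduce the series chain M3, M4; result (3*s - 2)/(s - 1)
(2) reduce the parallel group M2, (M3*M4); result s/(s - 1)
(3) apply the feedback formula to M1, (M2+(M3*M4)), which is the overall transfer function T(s) = C(s)/R(s) in lowest terms

Answer: (1 - s)/(2*s^2 - 5*s + 2)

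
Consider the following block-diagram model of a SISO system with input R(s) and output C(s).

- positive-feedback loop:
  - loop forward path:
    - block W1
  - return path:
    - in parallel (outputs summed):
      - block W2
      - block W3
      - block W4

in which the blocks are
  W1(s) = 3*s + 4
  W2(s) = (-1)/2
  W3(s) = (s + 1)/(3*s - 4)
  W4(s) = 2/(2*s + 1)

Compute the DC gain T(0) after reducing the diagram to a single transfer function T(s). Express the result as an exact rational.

Reducing step by step:

Step 1: parallel reduction of W2, W3, W4 -> (-2*s^2 + 23*s - 10)/(12*s^2 - 10*s - 8)
Step 2: feedback reduction of W1, (W2+W3+W4) -> (36*s^3 + 18*s^2 - 64*s - 32)/(6*s^3 - 49*s^2 - 72*s + 32)
That last expression is T(s); at s = 0 only the constant terms survive, so T(0) = -32/32 = -1.

Answer: -1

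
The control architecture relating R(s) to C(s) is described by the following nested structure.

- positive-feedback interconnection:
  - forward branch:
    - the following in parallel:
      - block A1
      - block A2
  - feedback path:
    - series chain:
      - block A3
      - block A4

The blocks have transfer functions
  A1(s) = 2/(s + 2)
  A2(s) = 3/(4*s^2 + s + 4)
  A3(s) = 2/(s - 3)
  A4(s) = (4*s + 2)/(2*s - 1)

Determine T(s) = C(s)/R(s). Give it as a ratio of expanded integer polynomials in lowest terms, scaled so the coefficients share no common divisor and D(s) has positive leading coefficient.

1. add A1, A2 (parallel) = (8*s^2 + 5*s + 14)/(4*s^3 + 9*s^2 + 6*s + 8)
2. reduce the series chain A3, A4 = (8*s + 4)/(2*s^2 - 7*s + 3)
3. collapse the loop ((A1+A2) forward, (A3*A4) return): this yields T(s), and no further normalization is needed

Therefore the answer is (16*s^4 - 46*s^3 + 17*s^2 - 83*s + 42)/(8*s^5 - 10*s^4 - 103*s^3 - 71*s^2 - 170*s - 32).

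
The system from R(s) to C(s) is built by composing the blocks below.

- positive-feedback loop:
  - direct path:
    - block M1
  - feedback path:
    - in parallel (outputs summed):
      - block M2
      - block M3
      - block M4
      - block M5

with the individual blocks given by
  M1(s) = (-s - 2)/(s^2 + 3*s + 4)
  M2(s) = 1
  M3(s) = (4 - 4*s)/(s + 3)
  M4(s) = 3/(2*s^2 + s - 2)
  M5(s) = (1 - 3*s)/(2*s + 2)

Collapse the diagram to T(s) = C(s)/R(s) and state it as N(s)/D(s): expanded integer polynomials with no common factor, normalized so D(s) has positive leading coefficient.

Answer: (-4*s^5 - 26*s^4 - 52*s^3 - 22*s^2 + 32*s + 24)/(4*s^6 + 12*s^5 + 41*s^4 + 150*s^3 + 179*s^2 - 10*s - 80)

Working:
Step 1: reduce the parallel group M2, M3, M4, M5; result (-18*s^4 - 9*s^3 + 58*s^2 + 41*s - 16)/(4*s^4 + 18*s^3 + 16*s^2 - 10*s - 12)
Step 2: apply the feedback formula to M1, (M2+M3+M4+M5), giving the overall T(s)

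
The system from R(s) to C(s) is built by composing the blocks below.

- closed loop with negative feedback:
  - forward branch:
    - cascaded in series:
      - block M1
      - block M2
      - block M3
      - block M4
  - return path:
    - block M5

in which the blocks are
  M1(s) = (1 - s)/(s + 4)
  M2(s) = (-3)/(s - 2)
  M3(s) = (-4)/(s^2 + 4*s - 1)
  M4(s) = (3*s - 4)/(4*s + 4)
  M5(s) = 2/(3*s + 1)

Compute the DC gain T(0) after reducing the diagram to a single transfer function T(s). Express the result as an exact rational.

Step 1: cascade M1, M2, M3, M4; result (-9*s^2 + 21*s - 12)/(s^5 + 7*s^4 + 5*s^3 - 35*s^2 - 26*s + 8)
Step 2: close the feedback loop around (M1*M2*M3*M4), M5; result (-27*s^3 + 54*s^2 - 15*s - 12)/(3*s^6 + 22*s^5 + 22*s^4 - 100*s^3 - 131*s^2 + 40*s - 16)
The step-2 result is T(s). Setting s = 0: T(0) = -12/(-16) = 3/4.

Therefore the answer is 3/4.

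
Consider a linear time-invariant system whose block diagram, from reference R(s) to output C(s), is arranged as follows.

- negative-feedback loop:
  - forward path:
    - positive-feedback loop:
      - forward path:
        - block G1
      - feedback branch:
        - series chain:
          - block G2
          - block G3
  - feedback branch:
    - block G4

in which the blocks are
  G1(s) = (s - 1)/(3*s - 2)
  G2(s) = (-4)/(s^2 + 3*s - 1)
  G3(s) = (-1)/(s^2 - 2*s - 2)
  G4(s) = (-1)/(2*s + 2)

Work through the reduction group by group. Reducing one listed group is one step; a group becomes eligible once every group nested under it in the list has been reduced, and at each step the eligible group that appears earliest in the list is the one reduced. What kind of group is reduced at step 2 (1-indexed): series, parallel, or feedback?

(1) series reduction of G2, G3
(2) reduce the feedback loop with forward G1 and return (G2*G3)
(3) feedback reduction of [G1/(1-G1*(G2*G3))], G4
So the answer for step 2 is feedback.

Final answer: feedback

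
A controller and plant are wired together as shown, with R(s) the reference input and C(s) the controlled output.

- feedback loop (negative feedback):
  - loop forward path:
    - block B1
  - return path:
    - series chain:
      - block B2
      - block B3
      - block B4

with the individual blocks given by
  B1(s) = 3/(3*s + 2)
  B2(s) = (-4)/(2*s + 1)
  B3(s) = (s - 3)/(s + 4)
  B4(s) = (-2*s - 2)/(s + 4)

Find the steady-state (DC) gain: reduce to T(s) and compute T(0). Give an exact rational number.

Reducing step by step:

[1] multiply B2, B3, B4 (series); result (8*s^2 - 16*s - 24)/(2*s^3 + 17*s^2 + 40*s + 16)
[2] reduce the feedback loop with forward B1 and return (B2*B3*B4); result (6*s^3 + 51*s^2 + 120*s + 48)/(6*s^4 + 55*s^3 + 178*s^2 + 80*s - 40)
That last expression is T(s); at s = 0 only the constant terms survive, so T(0) = 48/(-40) = -6/5.

Answer: -6/5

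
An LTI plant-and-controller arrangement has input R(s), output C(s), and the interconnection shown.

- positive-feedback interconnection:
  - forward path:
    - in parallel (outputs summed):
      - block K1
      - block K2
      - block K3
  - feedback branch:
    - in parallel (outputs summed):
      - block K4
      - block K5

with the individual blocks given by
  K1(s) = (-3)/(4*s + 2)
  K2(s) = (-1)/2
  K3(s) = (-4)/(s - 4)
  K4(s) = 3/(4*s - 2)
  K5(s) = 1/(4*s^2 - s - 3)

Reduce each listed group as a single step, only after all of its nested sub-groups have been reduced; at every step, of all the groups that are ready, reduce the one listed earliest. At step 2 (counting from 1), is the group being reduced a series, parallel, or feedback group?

Step 1 - parallel reduction of K1, K2, K3
Step 2 - combine K4, K5 in parallel
Step 3 - reduce the feedback loop with forward (K1+K2+K3) and return (K4+K5)
At step 2 the group reduced is parallel.

Final answer: parallel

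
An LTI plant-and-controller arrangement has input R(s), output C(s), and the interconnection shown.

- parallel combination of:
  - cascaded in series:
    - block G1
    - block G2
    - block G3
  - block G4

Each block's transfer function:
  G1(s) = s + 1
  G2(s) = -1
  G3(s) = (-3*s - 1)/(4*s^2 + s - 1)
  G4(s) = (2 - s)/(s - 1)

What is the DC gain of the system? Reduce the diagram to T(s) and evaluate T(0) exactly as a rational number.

Reducing step by step:

(1) series reduction of G1, G2, G3, giving (3*s^2 + 4*s + 1)/(4*s^2 + s - 1)
(2) combine (G1*G2*G3), G4 in parallel, giving (-s^3 + 8*s^2 - 3)/(4*s^3 - 3*s^2 - 2*s + 1)
DC gain: substitute s = 0 into T(s) from step 2: T(0) = -3/1 = -3.

Answer: -3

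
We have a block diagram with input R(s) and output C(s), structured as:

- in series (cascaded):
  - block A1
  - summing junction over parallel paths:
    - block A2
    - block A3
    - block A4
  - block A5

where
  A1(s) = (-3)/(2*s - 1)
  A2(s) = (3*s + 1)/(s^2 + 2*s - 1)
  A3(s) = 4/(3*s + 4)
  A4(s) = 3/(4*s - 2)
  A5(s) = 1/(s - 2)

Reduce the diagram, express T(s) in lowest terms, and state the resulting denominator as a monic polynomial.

Step 1 - combine A2, A3, A4 in parallel, giving (61*s^3 + 96*s^2 - 31*s - 12)/(12*s^4 + 34*s^3 - 26*s + 8)
Step 2 - cascade A1, (A2+A3+A4), A5, giving (-183*s^3 - 288*s^2 + 93*s + 36)/(24*s^6 + 8*s^5 - 146*s^4 + 16*s^3 + 146*s^2 - 92*s + 16)
T(s) is the step-2 result (common factors already cancelled). Leading coefficient of the denominator: 24. Divide through by 24 for the monic polynomial.

Answer: s^6 + s^5/3 - 73*s^4/12 + 2*s^3/3 + 73*s^2/12 - 23*s/6 + 2/3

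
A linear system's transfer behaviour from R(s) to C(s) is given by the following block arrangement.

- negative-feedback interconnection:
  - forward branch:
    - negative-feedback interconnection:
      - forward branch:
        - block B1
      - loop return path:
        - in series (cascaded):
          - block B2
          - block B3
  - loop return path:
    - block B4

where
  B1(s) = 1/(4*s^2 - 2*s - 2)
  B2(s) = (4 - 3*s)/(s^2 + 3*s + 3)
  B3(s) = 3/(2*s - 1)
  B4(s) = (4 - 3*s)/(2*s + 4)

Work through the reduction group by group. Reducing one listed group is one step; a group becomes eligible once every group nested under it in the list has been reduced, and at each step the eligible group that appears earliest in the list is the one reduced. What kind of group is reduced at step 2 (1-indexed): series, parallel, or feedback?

Reducing step by step:

[1] cascade B2, B3
[2] collapse the loop (B1 forward, (B2*B3) return)
[3] collapse the loop ([B1/(1+B1*(B2*B3))] forward, B4 return)
At step 2 the group reduced is feedback.

Answer: feedback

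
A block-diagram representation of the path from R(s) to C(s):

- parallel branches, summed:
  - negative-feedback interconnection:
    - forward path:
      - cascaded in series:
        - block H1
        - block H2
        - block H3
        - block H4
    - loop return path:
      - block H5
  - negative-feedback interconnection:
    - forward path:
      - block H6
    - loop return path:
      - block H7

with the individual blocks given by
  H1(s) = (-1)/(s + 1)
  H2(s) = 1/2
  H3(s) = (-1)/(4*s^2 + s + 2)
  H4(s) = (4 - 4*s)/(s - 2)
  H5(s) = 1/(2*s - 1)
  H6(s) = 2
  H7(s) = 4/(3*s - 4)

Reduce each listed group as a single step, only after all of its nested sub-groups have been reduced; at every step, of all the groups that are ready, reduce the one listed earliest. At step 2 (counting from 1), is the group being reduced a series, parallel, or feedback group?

Answer: feedback

Working:
Step 1. multiply H1, H2, H3, H4 (series)
Step 2. feedback reduction of (H1*H2*H3*H4), H5
Step 3. collapse the loop (H6 forward, H7 return)
Step 4. reduce the parallel group [(H1*H2*H3*H4)/(1+(H1*H2*H3*H4)*H5)], [H6/(1+H6*H7)]
The group at step 2 is a feedback group.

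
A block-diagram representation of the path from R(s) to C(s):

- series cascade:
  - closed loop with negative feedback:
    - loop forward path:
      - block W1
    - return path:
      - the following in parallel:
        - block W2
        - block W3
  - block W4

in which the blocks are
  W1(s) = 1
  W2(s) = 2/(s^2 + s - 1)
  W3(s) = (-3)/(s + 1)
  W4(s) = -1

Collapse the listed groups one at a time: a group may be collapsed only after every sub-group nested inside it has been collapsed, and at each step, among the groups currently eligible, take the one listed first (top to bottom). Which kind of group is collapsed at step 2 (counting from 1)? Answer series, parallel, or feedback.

Answer: feedback

Working:
Step 1: add W2, W3 (parallel)
Step 2: collapse the loop (W1 forward, (W2+W3) return)
Step 3: cascade [W1/(1+W1*(W2+W3))], W4
Step 2 collapses a feedback group.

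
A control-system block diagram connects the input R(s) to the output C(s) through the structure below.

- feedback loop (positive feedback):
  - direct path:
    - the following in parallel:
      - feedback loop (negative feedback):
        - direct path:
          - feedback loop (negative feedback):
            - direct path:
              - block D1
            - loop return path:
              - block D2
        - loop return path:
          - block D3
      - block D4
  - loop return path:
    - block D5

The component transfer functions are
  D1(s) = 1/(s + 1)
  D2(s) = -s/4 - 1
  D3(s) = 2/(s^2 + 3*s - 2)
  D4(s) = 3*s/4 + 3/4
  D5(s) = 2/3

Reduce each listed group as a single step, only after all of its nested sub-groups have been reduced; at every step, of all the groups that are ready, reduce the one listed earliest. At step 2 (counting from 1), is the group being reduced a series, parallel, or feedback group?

[1] close the feedback loop around D1, D2
[2] feedback reduction of [D1/(1+D1*D2)], D3
[3] reduce the parallel group [[D1/(1+D1*D2)]/(1+[D1/(1+D1*D2)]*D3)], D4
[4] close the feedback loop around ([[D1/(1+D1*D2)]/(1+[D1/(1+D1*D2)]*D3)]+D4), D5
Step 2 collapses a feedback group.

Final answer: feedback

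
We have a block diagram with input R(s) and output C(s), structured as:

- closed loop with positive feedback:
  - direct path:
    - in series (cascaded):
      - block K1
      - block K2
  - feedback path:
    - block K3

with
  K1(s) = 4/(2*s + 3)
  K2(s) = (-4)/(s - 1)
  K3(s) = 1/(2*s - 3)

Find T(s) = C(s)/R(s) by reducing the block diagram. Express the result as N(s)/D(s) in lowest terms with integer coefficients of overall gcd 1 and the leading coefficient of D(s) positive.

Step 1. reduce the series chain K1, K2 = (-16)/(2*s^2 + s - 3)
Step 2. collapse the loop ((K1*K2) forward, K3 return): this yields T(s), and no further normalization is needed

Final answer: (48 - 32*s)/(4*s^3 - 4*s^2 - 9*s + 25)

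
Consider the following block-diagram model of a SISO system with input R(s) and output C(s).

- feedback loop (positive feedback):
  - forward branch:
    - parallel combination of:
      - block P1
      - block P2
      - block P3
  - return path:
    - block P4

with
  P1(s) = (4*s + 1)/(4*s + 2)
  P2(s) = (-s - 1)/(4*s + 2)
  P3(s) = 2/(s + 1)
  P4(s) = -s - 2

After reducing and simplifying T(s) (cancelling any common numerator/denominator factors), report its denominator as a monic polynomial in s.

Step 1 - add P1, P2, P3 (parallel) = (3*s^2 + 11*s + 4)/(4*s^2 + 6*s + 2)
Step 2 - collapse the loop ((P1+P2+P3) forward, P4 return) = (3*s^2 + 11*s + 4)/(3*s^3 + 21*s^2 + 32*s + 10)
T(s) is the step-2 result (common factors already cancelled). Leading coefficient of the denominator: 3. Divide through by 3 for the monic polynomial.

Hence the answer: s^3 + 7*s^2 + 32*s/3 + 10/3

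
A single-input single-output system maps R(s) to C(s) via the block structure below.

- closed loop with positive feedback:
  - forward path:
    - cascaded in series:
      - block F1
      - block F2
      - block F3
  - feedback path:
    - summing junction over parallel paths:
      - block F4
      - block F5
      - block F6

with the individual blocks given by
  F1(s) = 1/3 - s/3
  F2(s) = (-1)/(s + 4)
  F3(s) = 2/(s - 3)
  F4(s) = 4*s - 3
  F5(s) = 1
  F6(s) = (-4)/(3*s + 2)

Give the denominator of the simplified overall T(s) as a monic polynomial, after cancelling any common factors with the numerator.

Step 1 - series reduction of F1, F2, F3 = (2*s - 2)/(3*s^2 + 3*s - 36)
Step 2 - reduce the parallel group F4, F5, F6 = (12*s^2 + 2*s - 8)/(3*s + 2)
Step 3 - collapse the loop ((F1*F2*F3) forward, (F4+F5+F6) return) = (-6*s^2 + 2*s + 4)/(15*s^3 - 35*s^2 + 82*s + 88)
T(s) is the step-3 result (common factors already cancelled). Leading coefficient of the denominator: 15. Divide through by 15 for the monic polynomial.

Therefore the answer is s^3 - 7*s^2/3 + 82*s/15 + 88/15.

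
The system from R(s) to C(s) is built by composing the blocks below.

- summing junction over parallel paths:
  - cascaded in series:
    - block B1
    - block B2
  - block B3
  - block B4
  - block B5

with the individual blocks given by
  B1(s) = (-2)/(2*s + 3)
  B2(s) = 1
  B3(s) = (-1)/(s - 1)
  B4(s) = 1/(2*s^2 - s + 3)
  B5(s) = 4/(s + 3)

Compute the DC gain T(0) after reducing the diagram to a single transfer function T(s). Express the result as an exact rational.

Answer: 2

Working:
[1] series reduction of B1, B2 -> (-2)/(2*s + 3)
[2] sum the parallel branches (B1*B2), B3, B4, B5 -> (8*s^4 - 20*s^3 - 2*s^2 - 12*s - 54)/(4*s^5 + 12*s^4 - s^3 + 3*s^2 + 9*s - 27)
Evaluating the step-2 result (the overall T(s)) at s = 0 gives T(0) = -54/(-27) = 2.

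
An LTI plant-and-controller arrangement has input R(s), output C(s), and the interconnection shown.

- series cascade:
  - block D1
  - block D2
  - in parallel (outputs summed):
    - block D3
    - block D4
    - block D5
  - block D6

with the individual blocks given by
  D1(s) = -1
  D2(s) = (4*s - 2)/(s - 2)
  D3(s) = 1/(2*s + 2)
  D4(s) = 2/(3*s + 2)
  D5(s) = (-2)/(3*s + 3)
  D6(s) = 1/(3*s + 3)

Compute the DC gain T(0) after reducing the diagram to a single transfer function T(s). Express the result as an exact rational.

[1] add D3, D4, D5 (parallel): (9*s + 10)/(18*s^2 + 30*s + 12)
[2] series reduction of D1, D2, (D3+D4+D5), D6: (-18*s^2 - 11*s + 10)/(27*s^4 + 18*s^3 - 81*s^2 - 108*s - 36)
DC gain: substitute s = 0 into T(s) from step 2: T(0) = 10/(-36) = -5/18.

Final answer: -5/18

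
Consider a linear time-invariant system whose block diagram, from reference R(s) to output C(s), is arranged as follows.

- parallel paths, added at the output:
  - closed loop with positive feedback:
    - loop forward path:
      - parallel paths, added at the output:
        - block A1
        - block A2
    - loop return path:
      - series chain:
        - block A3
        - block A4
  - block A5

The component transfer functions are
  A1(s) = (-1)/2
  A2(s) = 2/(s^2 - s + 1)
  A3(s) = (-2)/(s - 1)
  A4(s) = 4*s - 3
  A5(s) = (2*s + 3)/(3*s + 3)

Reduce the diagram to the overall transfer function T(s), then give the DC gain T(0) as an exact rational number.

(1) reduce the parallel group A1, A2: (-s^2 + s + 3)/(2*s^2 - 2*s + 2)
(2) series reduction of A3, A4: (6 - 8*s)/(s - 1)
(3) close the feedback loop around (A1+A2), (A3*A4): (s^3 - 2*s^2 - 2*s + 3)/(6*s^3 - 10*s^2 - 22*s + 20)
(4) parallel reduction of [(A1+A2)/(1-(A1+A2)*(A3*A4))], A5: (15*s^4 - 5*s^3 - 86*s^2 - 23*s + 69)/(18*s^4 - 12*s^3 - 96*s^2 - 6*s + 60)
Step 4 gives the overall T(s). Then T(0) = 69/60 = 23/20.

Answer: 23/20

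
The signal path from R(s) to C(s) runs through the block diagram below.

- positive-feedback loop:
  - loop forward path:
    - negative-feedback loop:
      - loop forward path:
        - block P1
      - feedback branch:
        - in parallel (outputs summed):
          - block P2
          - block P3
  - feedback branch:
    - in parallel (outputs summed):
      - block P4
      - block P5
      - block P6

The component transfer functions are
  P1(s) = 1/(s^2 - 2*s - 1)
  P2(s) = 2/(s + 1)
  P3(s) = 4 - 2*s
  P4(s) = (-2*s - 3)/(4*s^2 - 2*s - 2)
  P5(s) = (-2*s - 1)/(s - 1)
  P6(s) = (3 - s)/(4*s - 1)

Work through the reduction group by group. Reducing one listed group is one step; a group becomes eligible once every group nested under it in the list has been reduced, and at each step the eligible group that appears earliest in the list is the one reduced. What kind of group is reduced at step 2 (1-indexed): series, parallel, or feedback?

Step 1 - add P2, P3 (parallel)
Step 2 - close the feedback loop around P1, (P2+P3)
Step 3 - reduce the parallel group P4, P5, P6
Step 4 - reduce the feedback loop with forward [P1/(1+P1*(P2+P3))] and return (P4+P5+P6)
Step 2 collapses a feedback group.

Final answer: feedback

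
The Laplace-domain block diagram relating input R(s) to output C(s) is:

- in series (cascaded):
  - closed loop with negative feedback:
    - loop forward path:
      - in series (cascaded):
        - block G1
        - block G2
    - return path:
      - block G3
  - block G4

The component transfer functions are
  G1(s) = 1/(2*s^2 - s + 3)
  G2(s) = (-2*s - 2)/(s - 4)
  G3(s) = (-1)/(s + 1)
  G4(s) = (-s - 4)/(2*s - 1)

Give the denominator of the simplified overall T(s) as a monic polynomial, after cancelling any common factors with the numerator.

1. multiply G1, G2 (series): (-2*s - 2)/(2*s^3 - 9*s^2 + 7*s - 12)
2. collapse the loop ((G1*G2) forward, G3 return): (-2*s - 2)/(2*s^3 - 9*s^2 + 7*s - 10)
3. series reduction of [(G1*G2)/(1+(G1*G2)*G3)], G4: (2*s^2 + 10*s + 8)/(4*s^4 - 20*s^3 + 23*s^2 - 27*s + 10)
No further cancellation is possible in the step-3 result, so that is T(s). Its denominator becomes monic after dividing by the leading coefficient 4.

Therefore the answer is s^4 - 5*s^3 + 23*s^2/4 - 27*s/4 + 5/2.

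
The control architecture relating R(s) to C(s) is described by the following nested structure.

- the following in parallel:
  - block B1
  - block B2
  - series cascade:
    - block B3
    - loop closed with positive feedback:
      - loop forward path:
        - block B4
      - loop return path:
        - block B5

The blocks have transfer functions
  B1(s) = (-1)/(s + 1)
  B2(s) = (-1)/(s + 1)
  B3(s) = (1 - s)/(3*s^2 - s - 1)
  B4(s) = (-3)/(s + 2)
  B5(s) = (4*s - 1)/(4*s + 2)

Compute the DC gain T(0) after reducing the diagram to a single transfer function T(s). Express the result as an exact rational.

Reducing step by step:

Step 1: apply the feedback formula to B4, B5, giving (-12*s - 6)/(4*s^2 + 22*s + 1)
Step 2: combine B3, [B4/(1-B4*B5)] in series, giving (12*s^2 - 6*s - 6)/(12*s^4 + 62*s^3 - 23*s^2 - 23*s - 1)
Step 3: reduce the parallel group B1, B2, (B3*[B4/(1-B4*B5)]), giving (-24*s^4 - 112*s^3 + 52*s^2 + 34*s - 4)/(12*s^5 + 74*s^4 + 39*s^3 - 46*s^2 - 24*s - 1)
The step-3 result is T(s). Setting s = 0: T(0) = -4/(-1) = 4.

Answer: 4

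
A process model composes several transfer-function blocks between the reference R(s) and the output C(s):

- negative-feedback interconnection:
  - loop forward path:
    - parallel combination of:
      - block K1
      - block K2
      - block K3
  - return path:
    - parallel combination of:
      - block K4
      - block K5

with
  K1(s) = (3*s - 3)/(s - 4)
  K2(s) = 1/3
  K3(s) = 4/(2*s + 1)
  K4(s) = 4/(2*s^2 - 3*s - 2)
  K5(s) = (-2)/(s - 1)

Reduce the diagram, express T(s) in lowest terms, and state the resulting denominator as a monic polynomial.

Step 1. add K1, K2, K3 (parallel): (20*s^2 - 4*s - 61)/(6*s^2 - 21*s - 12)
Step 2. add K4, K5 (parallel): (-4*s^2 + 10*s)/(2*s^3 - 5*s^2 + s + 2)
Step 3. reduce the feedback loop with forward (K1+K2+K3) and return (K4+K5): (40*s^5 - 108*s^4 - 82*s^3 + 341*s^2 - 69*s - 122)/(12*s^5 - 152*s^4 + 303*s^3 + 255*s^2 - 664*s - 24)
Step 3 gives the fully reduced T(s), with no common factor left to cancel. The denominator's leading coefficient is 12, so divide each of its coefficients by 12 to get the monic form.

Answer: s^5 - 38*s^4/3 + 101*s^3/4 + 85*s^2/4 - 166*s/3 - 2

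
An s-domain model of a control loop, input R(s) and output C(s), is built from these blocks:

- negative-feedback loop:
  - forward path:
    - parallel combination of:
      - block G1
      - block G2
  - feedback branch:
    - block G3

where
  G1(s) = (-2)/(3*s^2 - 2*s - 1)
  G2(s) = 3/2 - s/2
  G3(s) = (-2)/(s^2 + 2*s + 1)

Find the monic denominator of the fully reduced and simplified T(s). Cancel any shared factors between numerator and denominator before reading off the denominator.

1. reduce the parallel group G1, G2 -> (-3*s^3 + 11*s^2 - 5*s - 7)/(6*s^2 - 4*s - 2)
2. feedback reduction of (G1+G2), G3 -> (-3*s^5 + 5*s^4 + 14*s^3 - 6*s^2 - 19*s - 7)/(6*s^4 + 14*s^3 - 26*s^2 + 2*s + 12)
The result of step 2 is T(s) in lowest terms. Its denominator has leading coefficient 6; dividing the denominator through by 6 makes it monic.

Answer: s^4 + 7*s^3/3 - 13*s^2/3 + s/3 + 2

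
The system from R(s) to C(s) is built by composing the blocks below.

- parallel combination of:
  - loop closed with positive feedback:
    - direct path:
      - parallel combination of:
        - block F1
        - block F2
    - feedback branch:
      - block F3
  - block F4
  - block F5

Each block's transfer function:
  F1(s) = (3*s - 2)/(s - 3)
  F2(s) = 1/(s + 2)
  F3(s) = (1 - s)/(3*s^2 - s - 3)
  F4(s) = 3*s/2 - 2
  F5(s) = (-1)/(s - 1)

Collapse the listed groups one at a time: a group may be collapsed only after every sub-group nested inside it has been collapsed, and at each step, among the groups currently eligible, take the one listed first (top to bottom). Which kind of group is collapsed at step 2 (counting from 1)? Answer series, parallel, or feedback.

The answer is feedback.

Reasoning:
Step 1 - add F1, F2 (parallel)
Step 2 - reduce the feedback loop with forward (F1+F2) and return F3
Step 3 - parallel reduction of [(F1+F2)/(1-(F1+F2)*F3)], F4, F5
Step 2: feedback.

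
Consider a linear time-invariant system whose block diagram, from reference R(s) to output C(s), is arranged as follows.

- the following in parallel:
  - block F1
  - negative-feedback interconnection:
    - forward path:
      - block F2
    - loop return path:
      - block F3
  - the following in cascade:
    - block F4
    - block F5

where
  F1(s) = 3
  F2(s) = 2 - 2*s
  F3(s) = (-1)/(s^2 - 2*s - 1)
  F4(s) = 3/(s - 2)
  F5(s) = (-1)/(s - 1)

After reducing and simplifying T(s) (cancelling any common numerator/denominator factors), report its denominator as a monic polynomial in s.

[1] collapse the loop (F2 forward, F3 return): (-2*s^3 + 6*s^2 - 2*s - 2)/(s^2 - 3)
[2] reduce the series chain F4, F5: (-3)/(s^2 - 3*s + 2)
[3] sum the parallel branches F1, [F2/(1+F2*F3)], (F4*F5): (-2*s^5 + 15*s^4 - 33*s^3 + 10*s^2 + 29*s - 13)/(s^4 - 3*s^3 - s^2 + 9*s - 6)
Step 3 gives the fully reduced T(s), with no common factor left to cancel. The denominator is already monic (leading coefficient 1).

Answer: s^4 - 3*s^3 - s^2 + 9*s - 6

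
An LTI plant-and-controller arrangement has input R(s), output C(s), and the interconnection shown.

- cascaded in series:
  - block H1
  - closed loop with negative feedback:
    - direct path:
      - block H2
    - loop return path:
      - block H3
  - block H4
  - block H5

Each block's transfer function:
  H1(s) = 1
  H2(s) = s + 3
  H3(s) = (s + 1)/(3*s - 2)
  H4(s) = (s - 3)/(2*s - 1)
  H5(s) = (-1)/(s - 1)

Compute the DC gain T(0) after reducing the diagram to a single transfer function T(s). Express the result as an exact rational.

[1] feedback reduction of H2, H3: (3*s^2 + 7*s - 6)/(s^2 + 7*s + 1)
[2] multiply H1, [H2/(1+H2*H3)], H4, H5 (series): (-3*s^3 + 2*s^2 + 27*s - 18)/(2*s^4 + 11*s^3 - 18*s^2 + 4*s + 1)
The step-2 result is T(s). Setting s = 0: T(0) = -18/1 = -18.

Answer: -18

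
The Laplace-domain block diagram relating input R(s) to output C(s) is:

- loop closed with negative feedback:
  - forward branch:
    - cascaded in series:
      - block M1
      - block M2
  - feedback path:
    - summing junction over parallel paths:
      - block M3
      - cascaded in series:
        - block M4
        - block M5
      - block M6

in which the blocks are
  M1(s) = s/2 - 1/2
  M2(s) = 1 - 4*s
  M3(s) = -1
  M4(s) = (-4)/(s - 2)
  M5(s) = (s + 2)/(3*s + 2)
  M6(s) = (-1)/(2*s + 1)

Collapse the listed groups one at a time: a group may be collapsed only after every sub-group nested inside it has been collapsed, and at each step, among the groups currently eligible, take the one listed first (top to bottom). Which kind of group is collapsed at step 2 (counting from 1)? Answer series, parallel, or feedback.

[1] series reduction of M1, M2
[2] multiply M4, M5 (series)
[3] add M3, (M4*M5), M6 (parallel)
[4] apply the feedback formula to (M1*M2), (M3+(M4*M5)+M6)
Step 2: series.

Hence the answer: series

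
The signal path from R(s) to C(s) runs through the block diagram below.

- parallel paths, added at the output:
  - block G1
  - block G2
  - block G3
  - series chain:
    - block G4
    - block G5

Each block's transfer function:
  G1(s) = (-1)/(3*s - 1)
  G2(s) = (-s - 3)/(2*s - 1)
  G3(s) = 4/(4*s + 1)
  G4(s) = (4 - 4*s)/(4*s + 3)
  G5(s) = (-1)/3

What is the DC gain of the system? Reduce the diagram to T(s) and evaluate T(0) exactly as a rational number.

Reducing step by step:

Step 1: series reduction of G4, G5; result (4*s - 4)/(12*s + 9)
Step 2: parallel reduction of G1, G2, G3, (G4*G5); result (-48*s^4 - 488*s^3 - 287*s^2 - 22*s + 68)/(288*s^4 + 48*s^3 - 138*s^2 + 3*s + 9)
That last expression is T(s); at s = 0 only the constant terms survive, so T(0) = 68/9.

Answer: 68/9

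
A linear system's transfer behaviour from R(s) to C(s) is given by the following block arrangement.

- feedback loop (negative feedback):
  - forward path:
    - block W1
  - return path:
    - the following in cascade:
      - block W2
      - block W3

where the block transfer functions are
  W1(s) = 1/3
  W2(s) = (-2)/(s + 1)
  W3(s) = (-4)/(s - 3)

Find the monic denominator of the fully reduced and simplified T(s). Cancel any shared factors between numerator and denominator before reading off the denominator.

The answer is s^2 - 2*s - 1/3.

Reasoning:
Step 1 - reduce the series chain W2, W3 -> 8/(s^2 - 2*s - 3)
Step 2 - feedback reduction of W1, (W2*W3) -> (s^2 - 2*s - 3)/(3*s^2 - 6*s - 1)
The result of step 2 is T(s) in lowest terms. Its denominator has leading coefficient 3; dividing the denominator through by 3 makes it monic.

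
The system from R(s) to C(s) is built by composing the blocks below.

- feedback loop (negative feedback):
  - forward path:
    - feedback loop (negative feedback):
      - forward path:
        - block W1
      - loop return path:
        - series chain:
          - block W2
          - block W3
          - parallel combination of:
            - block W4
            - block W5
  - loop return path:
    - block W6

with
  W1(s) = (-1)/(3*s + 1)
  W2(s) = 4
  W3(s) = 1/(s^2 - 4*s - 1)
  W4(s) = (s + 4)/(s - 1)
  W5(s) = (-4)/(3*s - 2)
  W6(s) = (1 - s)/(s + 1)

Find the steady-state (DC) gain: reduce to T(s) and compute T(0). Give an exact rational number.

First reduce the diagram to T(s).

(1) combine W4, W5 in parallel: (3*s^2 + 6*s - 4)/(3*s^2 - 5*s + 2)
(2) reduce the series chain W2, W3, (W4+W5): (12*s^2 + 24*s - 16)/(3*s^4 - 17*s^3 + 19*s^2 - 3*s - 2)
(3) feedback reduction of W1, (W2*W3*(W4+W5)): (-3*s^4 + 17*s^3 - 19*s^2 + 3*s + 2)/(9*s^5 - 48*s^4 + 40*s^3 - 2*s^2 - 33*s + 14)
(4) reduce the feedback loop with forward [W1/(1+W1*(W2*W3*(W4+W5)))] and return W6: (-3*s^5 + 14*s^4 - 2*s^3 - 16*s^2 + 5*s + 2)/(9*s^6 - 36*s^5 - 28*s^4 + 74*s^3 - 57*s^2 - 18*s + 16)
The step-4 result is T(s). Setting s = 0: T(0) = 2/16 = 1/8.

Answer: 1/8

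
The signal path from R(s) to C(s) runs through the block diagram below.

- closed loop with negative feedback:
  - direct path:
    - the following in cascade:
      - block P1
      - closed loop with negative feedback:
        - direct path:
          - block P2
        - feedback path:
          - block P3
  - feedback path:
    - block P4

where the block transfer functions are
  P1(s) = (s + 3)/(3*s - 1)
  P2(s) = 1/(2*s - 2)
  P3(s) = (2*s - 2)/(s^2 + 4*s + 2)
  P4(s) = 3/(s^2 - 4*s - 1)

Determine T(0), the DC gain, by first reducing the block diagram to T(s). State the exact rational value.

1. feedback reduction of P2, P3 -> (s^2 + 4*s + 2)/(2*s^3 + 6*s^2 - 2*s - 6)
2. series reduction of P1, [P2/(1+P2*P3)] -> (s^2 + 4*s + 2)/(6*s^3 - 2*s^2 - 6*s + 2)
3. feedback reduction of (P1*[P2/(1+P2*P3)]), P4 -> (s^4 - 15*s^2 - 12*s - 2)/(6*s^5 - 26*s^4 - 4*s^3 + 31*s^2 + 10*s + 4)
DC gain: substitute s = 0 into T(s) from step 3: T(0) = -2/4 = -1/2.

Therefore the answer is -1/2.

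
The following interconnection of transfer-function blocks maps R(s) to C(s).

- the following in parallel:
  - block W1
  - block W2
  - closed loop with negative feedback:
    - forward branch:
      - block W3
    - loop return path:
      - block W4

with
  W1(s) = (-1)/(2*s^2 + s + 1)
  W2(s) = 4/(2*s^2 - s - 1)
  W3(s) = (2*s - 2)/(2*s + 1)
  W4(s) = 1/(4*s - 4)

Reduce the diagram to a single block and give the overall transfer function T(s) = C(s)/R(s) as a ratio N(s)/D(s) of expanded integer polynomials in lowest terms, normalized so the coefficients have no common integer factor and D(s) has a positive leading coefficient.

[1] collapse the loop (W3 forward, W4 return), giving (4*s - 4)/(4*s + 3)
[2] sum the parallel branches W1, W2, [W3/(1+W3*W4)]; the result is T(s) itself (integer coefficients, no common factor, positive leading denominator coefficient)

Therefore the answer is (16*s^5 - 16*s^4 + 20*s^3 + 34*s^2 + 39*s + 19)/(16*s^5 + 12*s^4 - 4*s^3 - 11*s^2 - 10*s - 3).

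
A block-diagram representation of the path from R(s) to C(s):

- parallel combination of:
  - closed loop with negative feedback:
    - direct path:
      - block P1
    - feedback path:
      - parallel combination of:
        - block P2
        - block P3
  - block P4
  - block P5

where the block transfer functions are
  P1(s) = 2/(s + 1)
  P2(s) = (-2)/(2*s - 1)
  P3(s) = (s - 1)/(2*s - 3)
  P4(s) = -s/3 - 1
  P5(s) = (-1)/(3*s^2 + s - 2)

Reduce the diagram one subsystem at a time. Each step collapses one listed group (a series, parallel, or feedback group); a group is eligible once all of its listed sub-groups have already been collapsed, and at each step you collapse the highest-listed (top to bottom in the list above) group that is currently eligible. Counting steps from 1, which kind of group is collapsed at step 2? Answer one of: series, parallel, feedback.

The answer is feedback.

Reasoning:
Step 1 - combine P2, P3 in parallel
Step 2 - feedback reduction of P1, (P2+P3)
Step 3 - sum the parallel branches [P1/(1+P1*(P2+P3))], P4, P5
Step 2: feedback.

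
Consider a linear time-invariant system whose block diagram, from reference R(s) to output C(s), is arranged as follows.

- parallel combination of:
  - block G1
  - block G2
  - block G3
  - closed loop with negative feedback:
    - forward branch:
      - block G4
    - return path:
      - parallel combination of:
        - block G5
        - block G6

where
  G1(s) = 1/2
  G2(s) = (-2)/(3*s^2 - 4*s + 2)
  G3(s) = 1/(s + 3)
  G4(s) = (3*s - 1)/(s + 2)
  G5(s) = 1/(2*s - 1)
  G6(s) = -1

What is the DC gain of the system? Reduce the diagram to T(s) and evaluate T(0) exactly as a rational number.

Step 1: parallel reduction of G5, G6 gives (2 - 2*s)/(2*s - 1)
Step 2: collapse the loop (G4 forward, (G5+G6) return) gives (-6*s^2 + 5*s - 1)/(4*s^2 - 11*s + 4)
Step 3: sum the parallel branches G1, G2, G3, [G4/(1+G4*(G5+G6))] gives (-24*s^5 - 19*s^4 - 33*s^3 + 96*s^2 + 14*s - 20)/(24*s^5 - 26*s^4 - 166*s^3 + 308*s^2 - 212*s + 48)
The step-3 result is T(s). Setting s = 0: T(0) = -20/48 = -5/12.

Answer: -5/12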